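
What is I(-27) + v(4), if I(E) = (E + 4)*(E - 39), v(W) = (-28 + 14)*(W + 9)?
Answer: 1336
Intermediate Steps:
v(W) = -126 - 14*W (v(W) = -14*(9 + W) = -126 - 14*W)
I(E) = (-39 + E)*(4 + E) (I(E) = (4 + E)*(-39 + E) = (-39 + E)*(4 + E))
I(-27) + v(4) = (-156 + (-27)**2 - 35*(-27)) + (-126 - 14*4) = (-156 + 729 + 945) + (-126 - 56) = 1518 - 182 = 1336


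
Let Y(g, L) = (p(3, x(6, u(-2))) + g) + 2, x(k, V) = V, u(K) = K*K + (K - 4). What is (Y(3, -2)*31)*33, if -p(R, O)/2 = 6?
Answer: -7161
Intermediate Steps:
u(K) = -4 + K + K² (u(K) = K² + (-4 + K) = -4 + K + K²)
p(R, O) = -12 (p(R, O) = -2*6 = -12)
Y(g, L) = -10 + g (Y(g, L) = (-12 + g) + 2 = -10 + g)
(Y(3, -2)*31)*33 = ((-10 + 3)*31)*33 = -7*31*33 = -217*33 = -7161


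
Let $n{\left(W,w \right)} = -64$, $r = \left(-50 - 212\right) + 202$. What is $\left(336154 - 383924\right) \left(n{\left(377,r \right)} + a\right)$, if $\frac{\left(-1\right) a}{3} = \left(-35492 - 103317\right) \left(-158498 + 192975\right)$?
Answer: $-685841228188550$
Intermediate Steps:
$r = -60$ ($r = -262 + 202 = -60$)
$a = 14357153679$ ($a = - 3 \left(-35492 - 103317\right) \left(-158498 + 192975\right) = - 3 \left(\left(-138809\right) 34477\right) = \left(-3\right) \left(-4785717893\right) = 14357153679$)
$\left(336154 - 383924\right) \left(n{\left(377,r \right)} + a\right) = \left(336154 - 383924\right) \left(-64 + 14357153679\right) = \left(-47770\right) 14357153615 = -685841228188550$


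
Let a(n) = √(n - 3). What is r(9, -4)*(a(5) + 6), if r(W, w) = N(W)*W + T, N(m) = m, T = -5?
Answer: 456 + 76*√2 ≈ 563.48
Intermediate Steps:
a(n) = √(-3 + n)
r(W, w) = -5 + W² (r(W, w) = W*W - 5 = W² - 5 = -5 + W²)
r(9, -4)*(a(5) + 6) = (-5 + 9²)*(√(-3 + 5) + 6) = (-5 + 81)*(√2 + 6) = 76*(6 + √2) = 456 + 76*√2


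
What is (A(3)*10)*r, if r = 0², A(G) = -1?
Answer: 0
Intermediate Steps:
r = 0
(A(3)*10)*r = -1*10*0 = -10*0 = 0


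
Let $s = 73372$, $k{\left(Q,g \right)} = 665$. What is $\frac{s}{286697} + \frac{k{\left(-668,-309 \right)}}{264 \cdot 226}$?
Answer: $\frac{4568320513}{17105489808} \approx 0.26707$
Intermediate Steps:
$\frac{s}{286697} + \frac{k{\left(-668,-309 \right)}}{264 \cdot 226} = \frac{73372}{286697} + \frac{665}{264 \cdot 226} = 73372 \cdot \frac{1}{286697} + \frac{665}{59664} = \frac{73372}{286697} + 665 \cdot \frac{1}{59664} = \frac{73372}{286697} + \frac{665}{59664} = \frac{4568320513}{17105489808}$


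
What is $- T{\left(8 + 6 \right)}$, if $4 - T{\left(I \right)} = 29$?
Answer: $25$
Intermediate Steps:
$T{\left(I \right)} = -25$ ($T{\left(I \right)} = 4 - 29 = -25$)
$- T{\left(8 + 6 \right)} = \left(-1\right) \left(-25\right) = 25$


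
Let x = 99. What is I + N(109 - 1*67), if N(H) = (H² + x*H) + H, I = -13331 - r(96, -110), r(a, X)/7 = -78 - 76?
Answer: -6289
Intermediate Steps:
r(a, X) = -1078 (r(a, X) = 7*(-78 - 76) = 7*(-154) = -1078)
I = -12253 (I = -13331 - 1*(-1078) = -13331 + 1078 = -12253)
N(H) = H² + 100*H (N(H) = (H² + 99*H) + H = H² + 100*H)
I + N(109 - 1*67) = -12253 + (109 - 1*67)*(100 + (109 - 1*67)) = -12253 + (109 - 67)*(100 + (109 - 67)) = -12253 + 42*(100 + 42) = -12253 + 42*142 = -12253 + 5964 = -6289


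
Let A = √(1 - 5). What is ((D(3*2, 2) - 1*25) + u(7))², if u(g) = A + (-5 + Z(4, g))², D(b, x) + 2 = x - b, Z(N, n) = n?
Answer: 725 - 108*I ≈ 725.0 - 108.0*I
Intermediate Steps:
D(b, x) = -2 + x - b (D(b, x) = -2 + (x - b) = -2 + x - b)
A = 2*I (A = √(-4) = 2*I ≈ 2.0*I)
u(g) = (-5 + g)² + 2*I (u(g) = 2*I + (-5 + g)² = (-5 + g)² + 2*I)
((D(3*2, 2) - 1*25) + u(7))² = (((-2 + 2 - 3*2) - 1*25) + ((-5 + 7)² + 2*I))² = (((-2 + 2 - 1*6) - 25) + (2² + 2*I))² = (((-2 + 2 - 6) - 25) + (4 + 2*I))² = ((-6 - 25) + (4 + 2*I))² = (-31 + (4 + 2*I))² = (-27 + 2*I)²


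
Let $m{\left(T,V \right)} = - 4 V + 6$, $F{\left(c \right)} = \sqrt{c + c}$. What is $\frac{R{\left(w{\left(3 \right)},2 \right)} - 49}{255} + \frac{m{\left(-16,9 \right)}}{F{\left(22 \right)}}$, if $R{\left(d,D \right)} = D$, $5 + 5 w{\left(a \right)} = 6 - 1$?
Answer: $- \frac{47}{255} - \frac{15 \sqrt{11}}{11} \approx -4.707$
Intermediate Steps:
$w{\left(a \right)} = 0$ ($w{\left(a \right)} = -1 + \frac{6 - 1}{5} = -1 + \frac{1}{5} \cdot 5 = -1 + 1 = 0$)
$F{\left(c \right)} = \sqrt{2} \sqrt{c}$ ($F{\left(c \right)} = \sqrt{2 c} = \sqrt{2} \sqrt{c}$)
$m{\left(T,V \right)} = 6 - 4 V$
$\frac{R{\left(w{\left(3 \right)},2 \right)} - 49}{255} + \frac{m{\left(-16,9 \right)}}{F{\left(22 \right)}} = \frac{2 - 49}{255} + \frac{6 - 36}{\sqrt{2} \sqrt{22}} = \left(2 - 49\right) \frac{1}{255} + \frac{6 - 36}{2 \sqrt{11}} = \left(-47\right) \frac{1}{255} - 30 \frac{\sqrt{11}}{22} = - \frac{47}{255} - \frac{15 \sqrt{11}}{11}$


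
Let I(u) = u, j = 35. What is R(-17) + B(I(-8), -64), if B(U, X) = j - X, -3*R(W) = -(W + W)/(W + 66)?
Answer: 14519/147 ≈ 98.769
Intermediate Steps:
R(W) = 2*W/(3*(66 + W)) (R(W) = -(-1)*(W + W)/(W + 66)/3 = -(-1)*(2*W)/(66 + W)/3 = -(-1)*2*W/(66 + W)/3 = -(-2)*W/(3*(66 + W)) = 2*W/(3*(66 + W)))
B(U, X) = 35 - X
R(-17) + B(I(-8), -64) = (⅔)*(-17)/(66 - 17) + (35 - 1*(-64)) = (⅔)*(-17)/49 + (35 + 64) = (⅔)*(-17)*(1/49) + 99 = -34/147 + 99 = 14519/147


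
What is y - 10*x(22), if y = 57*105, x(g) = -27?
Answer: 6255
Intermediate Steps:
y = 5985
y - 10*x(22) = 5985 - 10*(-27) = 5985 + 270 = 6255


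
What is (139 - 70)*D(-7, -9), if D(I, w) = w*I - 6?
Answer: 3933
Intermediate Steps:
D(I, w) = -6 + I*w (D(I, w) = I*w - 6 = -6 + I*w)
(139 - 70)*D(-7, -9) = (139 - 70)*(-6 - 7*(-9)) = 69*(-6 + 63) = 69*57 = 3933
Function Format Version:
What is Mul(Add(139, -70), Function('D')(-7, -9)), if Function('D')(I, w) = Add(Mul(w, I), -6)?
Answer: 3933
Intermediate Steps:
Function('D')(I, w) = Add(-6, Mul(I, w)) (Function('D')(I, w) = Add(Mul(I, w), -6) = Add(-6, Mul(I, w)))
Mul(Add(139, -70), Function('D')(-7, -9)) = Mul(Add(139, -70), Add(-6, Mul(-7, -9))) = Mul(69, Add(-6, 63)) = Mul(69, 57) = 3933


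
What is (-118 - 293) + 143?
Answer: -268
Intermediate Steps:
(-118 - 293) + 143 = -411 + 143 = -268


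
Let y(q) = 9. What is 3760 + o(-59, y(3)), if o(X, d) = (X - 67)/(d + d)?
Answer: 3753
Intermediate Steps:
o(X, d) = (-67 + X)/(2*d) (o(X, d) = (-67 + X)/((2*d)) = (-67 + X)*(1/(2*d)) = (-67 + X)/(2*d))
3760 + o(-59, y(3)) = 3760 + (½)*(-67 - 59)/9 = 3760 + (½)*(⅑)*(-126) = 3760 - 7 = 3753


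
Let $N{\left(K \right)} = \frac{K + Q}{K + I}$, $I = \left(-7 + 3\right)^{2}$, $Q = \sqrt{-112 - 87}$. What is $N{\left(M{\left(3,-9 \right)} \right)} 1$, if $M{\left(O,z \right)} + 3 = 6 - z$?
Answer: $\frac{3}{7} + \frac{i \sqrt{199}}{28} \approx 0.42857 + 0.50381 i$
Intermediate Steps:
$M{\left(O,z \right)} = 3 - z$ ($M{\left(O,z \right)} = -3 - \left(-6 + z\right) = 3 - z$)
$Q = i \sqrt{199}$ ($Q = \sqrt{-199} = i \sqrt{199} \approx 14.107 i$)
$I = 16$ ($I = \left(-4\right)^{2} = 16$)
$N{\left(K \right)} = \frac{K + i \sqrt{199}}{16 + K}$ ($N{\left(K \right)} = \frac{K + i \sqrt{199}}{K + 16} = \frac{K + i \sqrt{199}}{16 + K}$)
$N{\left(M{\left(3,-9 \right)} \right)} 1 = \frac{\left(3 - -9\right) + i \sqrt{199}}{16 + \left(3 - -9\right)} 1 = \frac{\left(3 + 9\right) + i \sqrt{199}}{16 + \left(3 + 9\right)} 1 = \frac{12 + i \sqrt{199}}{16 + 12} \cdot 1 = \frac{12 + i \sqrt{199}}{28} \cdot 1 = \left(\frac{3}{7} + \frac{i \sqrt{199}}{28}\right) 1 = \frac{3}{7} + \frac{i \sqrt{199}}{28}$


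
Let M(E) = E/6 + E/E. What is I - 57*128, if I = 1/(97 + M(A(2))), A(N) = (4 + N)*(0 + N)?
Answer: -729599/100 ≈ -7296.0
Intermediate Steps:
A(N) = N*(4 + N) (A(N) = (4 + N)*N = N*(4 + N))
M(E) = 1 + E/6 (M(E) = E*(1/6) + 1 = E/6 + 1 = 1 + E/6)
I = 1/100 (I = 1/(97 + (1 + (2*(4 + 2))/6)) = 1/(97 + (1 + (2*6)/6)) = 1/(97 + (1 + (1/6)*12)) = 1/(97 + (1 + 2)) = 1/(97 + 3) = 1/100 ≈ 0.010000)
I - 57*128 = 1/100 - 57*128 = 1/100 - 7296 = -729599/100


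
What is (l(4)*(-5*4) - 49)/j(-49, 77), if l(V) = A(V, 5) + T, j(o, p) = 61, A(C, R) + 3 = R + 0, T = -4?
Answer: -9/61 ≈ -0.14754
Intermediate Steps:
A(C, R) = -3 + R (A(C, R) = -3 + (R + 0) = -3 + R)
l(V) = -2 (l(V) = (-3 + 5) - 4 = 2 - 4 = -2)
(l(4)*(-5*4) - 49)/j(-49, 77) = (-(-10)*4 - 49)/61 = (-2*(-20) - 49)*(1/61) = (40 - 49)*(1/61) = -9*1/61 = -9/61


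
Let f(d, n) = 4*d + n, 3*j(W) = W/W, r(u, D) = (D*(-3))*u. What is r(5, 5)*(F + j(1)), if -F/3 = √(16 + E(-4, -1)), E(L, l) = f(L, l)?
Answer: -25 + 225*I ≈ -25.0 + 225.0*I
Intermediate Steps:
r(u, D) = -3*D*u (r(u, D) = (-3*D)*u = -3*D*u)
j(W) = ⅓ (j(W) = (W/W)/3 = (⅓)*1 = ⅓)
f(d, n) = n + 4*d
E(L, l) = l + 4*L
F = -3*I (F = -3*√(16 + (-1 + 4*(-4))) = -3*√(16 + (-1 - 16)) = -3*√(16 - 17) = -3*I ≈ -3.0*I)
r(5, 5)*(F + j(1)) = (-3*5*5)*(-3*I + ⅓) = -75*(⅓ - 3*I) = -25 + 225*I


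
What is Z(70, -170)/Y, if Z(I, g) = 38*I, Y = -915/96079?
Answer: -51114028/183 ≈ -2.7931e+5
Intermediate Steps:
Y = -915/96079 (Y = -915*1/96079 = -915/96079 ≈ -0.0095234)
Z(70, -170)/Y = (38*70)/(-915/96079) = 2660*(-96079/915) = -51114028/183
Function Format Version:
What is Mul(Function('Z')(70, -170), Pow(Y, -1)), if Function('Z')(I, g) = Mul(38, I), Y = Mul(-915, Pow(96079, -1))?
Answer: Rational(-51114028, 183) ≈ -2.7931e+5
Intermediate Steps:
Y = Rational(-915, 96079) (Y = Mul(-915, Rational(1, 96079)) = Rational(-915, 96079) ≈ -0.0095234)
Mul(Function('Z')(70, -170), Pow(Y, -1)) = Mul(Mul(38, 70), Pow(Rational(-915, 96079), -1)) = Mul(2660, Rational(-96079, 915)) = Rational(-51114028, 183)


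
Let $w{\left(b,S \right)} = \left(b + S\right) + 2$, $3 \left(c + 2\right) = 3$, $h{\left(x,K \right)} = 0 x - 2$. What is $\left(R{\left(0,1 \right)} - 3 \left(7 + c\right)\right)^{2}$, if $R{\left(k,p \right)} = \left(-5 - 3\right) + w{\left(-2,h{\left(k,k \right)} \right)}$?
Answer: $784$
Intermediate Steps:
$h{\left(x,K \right)} = -2$ ($h{\left(x,K \right)} = 0 - 2 = -2$)
$c = -1$ ($c = -2 + \frac{1}{3} \cdot 3 = -2 + 1 = -1$)
$w{\left(b,S \right)} = 2 + S + b$ ($w{\left(b,S \right)} = \left(S + b\right) + 2 = 2 + S + b$)
$R{\left(k,p \right)} = -10$ ($R{\left(k,p \right)} = \left(-5 - 3\right) - 2 = -8 - 2 = -10$)
$\left(R{\left(0,1 \right)} - 3 \left(7 + c\right)\right)^{2} = \left(-10 - 3 \left(7 - 1\right)\right)^{2} = \left(-10 - 18\right)^{2} = \left(-28\right)^{2} = 784$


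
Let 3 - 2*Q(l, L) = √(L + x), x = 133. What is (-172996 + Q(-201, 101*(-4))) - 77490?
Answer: -500969/2 - I*√271/2 ≈ -2.5048e+5 - 8.231*I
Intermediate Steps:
Q(l, L) = 3/2 - √(133 + L)/2 (Q(l, L) = 3/2 - √(L + 133)/2 = 3/2 - √(133 + L)/2)
(-172996 + Q(-201, 101*(-4))) - 77490 = (-172996 + (3/2 - √(133 + 101*(-4))/2)) - 77490 = (-172996 + (3/2 - √(133 - 404)/2)) - 77490 = (-172996 + (3/2 - I*√271/2)) - 77490 = (-345989/2 - I*√271/2) - 77490 = -500969/2 - I*√271/2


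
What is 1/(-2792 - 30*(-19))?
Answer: -1/2222 ≈ -0.00045004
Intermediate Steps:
1/(-2792 - 30*(-19)) = 1/(-2792 + 570) = 1/(-2222) = -1/2222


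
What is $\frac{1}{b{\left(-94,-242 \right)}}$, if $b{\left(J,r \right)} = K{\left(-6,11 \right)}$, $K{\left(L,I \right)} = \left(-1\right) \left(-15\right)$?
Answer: $\frac{1}{15} \approx 0.066667$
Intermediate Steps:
$K{\left(L,I \right)} = 15$
$b{\left(J,r \right)} = 15$
$\frac{1}{b{\left(-94,-242 \right)}} = \frac{1}{15}$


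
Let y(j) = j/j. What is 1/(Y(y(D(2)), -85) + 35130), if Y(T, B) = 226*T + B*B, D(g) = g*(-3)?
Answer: 1/42581 ≈ 2.3485e-5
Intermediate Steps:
D(g) = -3*g
y(j) = 1
Y(T, B) = B² + 226*T (Y(T, B) = 226*T + B² = B² + 226*T)
1/(Y(y(D(2)), -85) + 35130) = 1/(((-85)² + 226*1) + 35130) = 1/((7225 + 226) + 35130) = 1/(7451 + 35130) = 1/42581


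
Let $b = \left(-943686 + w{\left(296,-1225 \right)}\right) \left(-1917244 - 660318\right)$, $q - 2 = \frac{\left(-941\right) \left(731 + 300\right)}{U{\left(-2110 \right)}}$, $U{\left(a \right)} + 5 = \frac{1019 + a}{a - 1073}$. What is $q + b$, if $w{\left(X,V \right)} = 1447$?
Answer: $\frac{36002747126181973}{14824} \approx 2.4287 \cdot 10^{12}$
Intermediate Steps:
$U{\left(a \right)} = -5 + \frac{1019 + a}{-1073 + a}$ ($U{\left(a \right)} = -5 + \frac{1019 + a}{a - 1073} = -5 + \frac{1019 + a}{-1073 + a}$)
$q = \frac{3088083941}{14824}$ ($q = 2 + \frac{\left(-941\right) \left(731 + 300\right)}{4 \frac{1}{-1073 - 2110} \left(1596 - -2110\right)} = 2 + \frac{\left(-941\right) 1031}{4 \frac{1}{-3183} \left(1596 + 2110\right)} = 2 - \frac{970171}{4 \left(- \frac{1}{3183}\right) 3706} = 2 - \frac{970171}{- \frac{14824}{3183}} = 2 - - \frac{3088054293}{14824} = 2 + \frac{3088054293}{14824} = \frac{3088083941}{14824} \approx 2.0832 \cdot 10^{5}$)
$b = 2428679441318$ ($b = \left(-943686 + 1447\right) \left(-1917244 - 660318\right) = \left(-942239\right) \left(-2577562\right) = 2428679441318$)
$q + b = \frac{3088083941}{14824} + 2428679441318 = \frac{36002747126181973}{14824}$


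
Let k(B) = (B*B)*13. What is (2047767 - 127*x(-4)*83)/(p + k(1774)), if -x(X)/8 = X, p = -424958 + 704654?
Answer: 1710455/41191684 ≈ 0.041524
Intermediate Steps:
k(B) = 13*B**2 (k(B) = B**2*13 = 13*B**2)
p = 279696
x(X) = -8*X
(2047767 - 127*x(-4)*83)/(p + k(1774)) = (2047767 - (-1016)*(-4)*83)/(279696 + 13*1774**2) = (2047767 - 127*32*83)/(279696 + 13*3147076) = (2047767 - 4064*83)/(279696 + 40911988) = (2047767 - 337312)/41191684 = 1710455*(1/41191684) = 1710455/41191684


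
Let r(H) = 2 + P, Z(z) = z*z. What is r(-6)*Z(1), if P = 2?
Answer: 4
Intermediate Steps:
Z(z) = z²
r(H) = 4 (r(H) = 2 + 2 = 4)
r(-6)*Z(1) = 4*1² = 4*1 = 4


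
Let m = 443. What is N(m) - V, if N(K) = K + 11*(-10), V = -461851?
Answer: 462184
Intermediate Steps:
N(K) = -110 + K (N(K) = K - 110 = -110 + K)
N(m) - V = (-110 + 443) - 1*(-461851) = 333 + 461851 = 462184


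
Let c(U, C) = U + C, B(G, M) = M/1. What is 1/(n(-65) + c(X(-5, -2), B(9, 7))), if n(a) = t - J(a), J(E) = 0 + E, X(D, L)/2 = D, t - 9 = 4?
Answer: 1/75 ≈ 0.013333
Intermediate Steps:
t = 13 (t = 9 + 4 = 13)
X(D, L) = 2*D
J(E) = E
B(G, M) = M (B(G, M) = M*1 = M)
n(a) = 13 - a
c(U, C) = C + U
1/(n(-65) + c(X(-5, -2), B(9, 7))) = 1/((13 - 1*(-65)) + (7 + 2*(-5))) = 1/((13 + 65) + (7 - 10)) = 1/(78 - 3) = 1/75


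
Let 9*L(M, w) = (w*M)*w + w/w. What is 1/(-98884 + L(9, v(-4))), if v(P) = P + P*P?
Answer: -9/888659 ≈ -1.0128e-5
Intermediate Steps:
v(P) = P + P²
L(M, w) = ⅑ + M*w²/9 (L(M, w) = ((w*M)*w + w/w)/9 = ((M*w)*w + 1)/9 = (M*w² + 1)/9 = (1 + M*w²)/9 = ⅑ + M*w²/9)
1/(-98884 + L(9, v(-4))) = 1/(-98884 + (⅑ + (⅑)*9*(-4*(1 - 4))²)) = 1/(-98884 + (⅑ + (⅑)*9*(-4*(-3))²)) = 1/(-98884 + (⅑ + (⅑)*9*12²)) = 1/(-98884 + (⅑ + (⅑)*9*144)) = 1/(-98884 + (⅑ + 144)) = 1/(-98884 + 1297/9) = 1/(-888659/9) = -9/888659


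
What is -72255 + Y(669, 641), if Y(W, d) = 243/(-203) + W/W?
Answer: -14667805/203 ≈ -72255.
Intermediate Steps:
Y(W, d) = -40/203 (Y(W, d) = 243*(-1/203) + 1 = -243/203 + 1 = -40/203)
-72255 + Y(669, 641) = -72255 - 40/203 = -14667805/203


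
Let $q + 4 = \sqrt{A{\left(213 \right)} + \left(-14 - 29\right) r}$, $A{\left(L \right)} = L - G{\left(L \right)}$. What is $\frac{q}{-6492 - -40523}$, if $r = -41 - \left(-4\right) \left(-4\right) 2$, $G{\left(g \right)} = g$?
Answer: $- \frac{4}{34031} + \frac{\sqrt{3139}}{34031} \approx 0.0015288$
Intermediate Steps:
$A{\left(L \right)} = 0$ ($A{\left(L \right)} = L - L = 0$)
$r = -73$ ($r = -41 - 16 \cdot 2 = -41 - 32 = -73$)
$q = -4 + \sqrt{3139}$ ($q = -4 + \sqrt{0 + \left(-14 - 29\right) \left(-73\right)} = -4 + \sqrt{0 - -3139} = -4 + \sqrt{0 + 3139} = -4 + \sqrt{3139} \approx 52.027$)
$\frac{q}{-6492 - -40523} = \frac{-4 + \sqrt{3139}}{-6492 - -40523} = \frac{-4 + \sqrt{3139}}{-6492 + 40523} = \frac{-4 + \sqrt{3139}}{34031} = \left(-4 + \sqrt{3139}\right) \frac{1}{34031} = - \frac{4}{34031} + \frac{\sqrt{3139}}{34031}$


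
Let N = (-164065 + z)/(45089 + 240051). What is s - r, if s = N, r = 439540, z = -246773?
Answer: -62665423219/142570 ≈ -4.3954e+5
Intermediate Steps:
N = -205419/142570 (N = (-164065 - 246773)/(45089 + 240051) = -410838/285140 = -410838*1/285140 = -205419/142570 ≈ -1.4408)
s = -205419/142570 ≈ -1.4408
s - r = -205419/142570 - 1*439540 = -205419/142570 - 439540 = -62665423219/142570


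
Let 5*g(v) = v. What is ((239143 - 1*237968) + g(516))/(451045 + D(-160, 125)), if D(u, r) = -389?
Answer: 6391/2253280 ≈ 0.0028363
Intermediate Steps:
g(v) = v/5
((239143 - 1*237968) + g(516))/(451045 + D(-160, 125)) = ((239143 - 1*237968) + (⅕)*516)/(451045 - 389) = ((239143 - 237968) + 516/5)/450656 = (1175 + 516/5)*(1/450656) = (6391/5)*(1/450656) = 6391/2253280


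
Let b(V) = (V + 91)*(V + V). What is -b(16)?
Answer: -3424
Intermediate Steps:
b(V) = 2*V*(91 + V) (b(V) = (91 + V)*(2*V) = 2*V*(91 + V))
-b(16) = -2*16*(91 + 16) = -2*16*107 = -1*3424 = -3424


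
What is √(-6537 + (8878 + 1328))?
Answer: √3669 ≈ 60.572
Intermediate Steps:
√(-6537 + (8878 + 1328)) = √(-6537 + 10206) = √3669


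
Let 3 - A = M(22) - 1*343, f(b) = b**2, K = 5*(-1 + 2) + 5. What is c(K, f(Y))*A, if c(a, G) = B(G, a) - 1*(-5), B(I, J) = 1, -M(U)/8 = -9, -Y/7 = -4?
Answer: 1644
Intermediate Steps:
Y = 28 (Y = -7*(-4) = 28)
M(U) = 72 (M(U) = -8*(-9) = 72)
K = 10 (K = 5*1 + 5 = 5 + 5 = 10)
c(a, G) = 6 (c(a, G) = 1 - 1*(-5) = 1 + 5 = 6)
A = 274 (A = 3 - (72 - 1*343) = 3 - (72 - 343) = 3 - 1*(-271) = 3 + 271 = 274)
c(K, f(Y))*A = 6*274 = 1644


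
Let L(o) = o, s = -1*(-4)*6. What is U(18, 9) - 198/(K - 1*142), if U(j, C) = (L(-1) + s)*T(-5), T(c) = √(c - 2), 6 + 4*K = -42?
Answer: 9/7 + 23*I*√7 ≈ 1.2857 + 60.852*I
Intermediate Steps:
K = -12 (K = -3/2 + (¼)*(-42) = -3/2 - 21/2 = -12)
s = 24 (s = 4*6 = 24)
T(c) = √(-2 + c)
U(j, C) = 23*I*√7 (U(j, C) = (-1 + 24)*√(-2 - 5) = 23*√(-7) = 23*(I*√7) = 23*I*√7)
U(18, 9) - 198/(K - 1*142) = 23*I*√7 - 198/(-12 - 1*142) = 23*I*√7 - 198/(-12 - 142) = 23*I*√7 - 198/(-154) = 23*I*√7 - 198*(-1)/154 = 23*I*√7 - 1*(-9/7) = 23*I*√7 + 9/7 = 9/7 + 23*I*√7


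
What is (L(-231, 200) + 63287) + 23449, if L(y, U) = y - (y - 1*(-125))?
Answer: 86611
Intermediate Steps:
L(y, U) = -125 (L(y, U) = y - (y + 125) = y - (125 + y) = y + (-125 - y) = -125)
(L(-231, 200) + 63287) + 23449 = (-125 + 63287) + 23449 = 63162 + 23449 = 86611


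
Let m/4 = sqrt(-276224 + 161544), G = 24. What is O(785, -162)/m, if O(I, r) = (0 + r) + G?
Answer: 69*I*sqrt(28670)/114680 ≈ 0.10188*I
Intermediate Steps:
O(I, r) = 24 + r (O(I, r) = (0 + r) + 24 = r + 24 = 24 + r)
m = 8*I*sqrt(28670) (m = 4*sqrt(-276224 + 161544) = 4*sqrt(-114680) = 4*(2*I*sqrt(28670)) = 8*I*sqrt(28670) ≈ 1354.6*I)
O(785, -162)/m = (24 - 162)/((8*I*sqrt(28670))) = -(-69)*I*sqrt(28670)/114680 = 69*I*sqrt(28670)/114680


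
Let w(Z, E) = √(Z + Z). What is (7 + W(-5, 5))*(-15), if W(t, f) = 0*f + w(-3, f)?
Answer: -105 - 15*I*√6 ≈ -105.0 - 36.742*I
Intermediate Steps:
w(Z, E) = √2*√Z (w(Z, E) = √(2*Z) = √2*√Z)
W(t, f) = I*√6 (W(t, f) = 0*f + √2*√(-3) = 0 + √2*(I*√3) = 0 + I*√6 = I*√6)
(7 + W(-5, 5))*(-15) = (7 + I*√6)*(-15) = -105 - 15*I*√6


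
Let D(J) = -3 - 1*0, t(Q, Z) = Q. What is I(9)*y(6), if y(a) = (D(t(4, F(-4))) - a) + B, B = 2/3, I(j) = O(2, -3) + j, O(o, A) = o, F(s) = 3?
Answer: -275/3 ≈ -91.667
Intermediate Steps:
D(J) = -3 (D(J) = -3 + 0 = -3)
I(j) = 2 + j
B = ⅔ (B = 2*(⅓) = ⅔ ≈ 0.66667)
y(a) = -7/3 - a (y(a) = (-3 - a) + ⅔ = -7/3 - a)
I(9)*y(6) = (2 + 9)*(-7/3 - 1*6) = 11*(-7/3 - 6) = 11*(-25/3) = -275/3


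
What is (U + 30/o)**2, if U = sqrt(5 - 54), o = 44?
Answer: -23491/484 + 105*I/11 ≈ -48.535 + 9.5455*I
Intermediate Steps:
U = 7*I (U = sqrt(-49) = 7*I ≈ 7.0*I)
(U + 30/o)**2 = (7*I + 30/44)**2 = (7*I + 30*(1/44))**2 = (7*I + 15/22)**2 = (15/22 + 7*I)**2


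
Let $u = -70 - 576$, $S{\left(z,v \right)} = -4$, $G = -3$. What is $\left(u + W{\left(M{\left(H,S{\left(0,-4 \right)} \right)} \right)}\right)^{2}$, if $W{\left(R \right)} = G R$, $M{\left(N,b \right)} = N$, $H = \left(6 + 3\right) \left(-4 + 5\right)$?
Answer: $452929$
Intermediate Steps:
$H = 9$ ($H = 9 \cdot 1 = 9$)
$W{\left(R \right)} = - 3 R$
$u = -646$
$\left(u + W{\left(M{\left(H,S{\left(0,-4 \right)} \right)} \right)}\right)^{2} = \left(-646 - 27\right)^{2} = \left(-673\right)^{2} = 452929$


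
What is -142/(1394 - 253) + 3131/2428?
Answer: 3227695/2770348 ≈ 1.1651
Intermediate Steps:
-142/(1394 - 253) + 3131/2428 = -142/1141 + 3131*(1/2428) = -142*1/1141 + 3131/2428 = -142/1141 + 3131/2428 = 3227695/2770348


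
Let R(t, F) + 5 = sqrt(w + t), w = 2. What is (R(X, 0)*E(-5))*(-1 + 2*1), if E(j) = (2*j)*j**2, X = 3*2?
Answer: 1250 - 500*sqrt(2) ≈ 542.89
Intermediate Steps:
X = 6
E(j) = 2*j**3
R(t, F) = -5 + sqrt(2 + t)
(R(X, 0)*E(-5))*(-1 + 2*1) = ((-5 + sqrt(2 + 6))*(2*(-5)**3))*(-1 + 2*1) = ((-5 + sqrt(8))*(2*(-125)))*(-1 + 2) = ((-5 + 2*sqrt(2))*(-250))*1 = (1250 - 500*sqrt(2))*1 = 1250 - 500*sqrt(2)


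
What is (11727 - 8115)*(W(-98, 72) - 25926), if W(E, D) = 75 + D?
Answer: -93113748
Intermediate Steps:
(11727 - 8115)*(W(-98, 72) - 25926) = (11727 - 8115)*((75 + 72) - 25926) = 3612*(147 - 25926) = 3612*(-25779) = -93113748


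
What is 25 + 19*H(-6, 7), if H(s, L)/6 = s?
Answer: -659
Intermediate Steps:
H(s, L) = 6*s
25 + 19*H(-6, 7) = 25 + 19*(6*(-6)) = 25 + 19*(-36) = 25 - 684 = -659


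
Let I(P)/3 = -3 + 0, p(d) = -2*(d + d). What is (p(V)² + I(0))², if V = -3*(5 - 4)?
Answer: 18225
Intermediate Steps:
V = -3 (V = -3*1 = -3)
p(d) = -4*d
I(P) = -9 (I(P) = 3*(-3 + 0) = 3*(-3) = -9)
(p(V)² + I(0))² = ((-4*(-3))² - 9)² = (12² - 9)² = (144 - 9)² = 135² = 18225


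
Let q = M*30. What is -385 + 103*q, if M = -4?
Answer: -12745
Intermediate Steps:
q = -120 (q = -4*30 = -120)
-385 + 103*q = -385 + 103*(-120) = -385 - 12360 = -12745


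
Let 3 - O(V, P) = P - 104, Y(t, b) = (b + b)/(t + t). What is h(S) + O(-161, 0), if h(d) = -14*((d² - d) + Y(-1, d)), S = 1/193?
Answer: 3991033/37249 ≈ 107.14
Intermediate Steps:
Y(t, b) = b/t (Y(t, b) = (2*b)/((2*t)) = (2*b)*(1/(2*t)) = b/t)
O(V, P) = 107 - P (O(V, P) = 3 - (P - 104) = 3 - (-104 + P) = 3 + (104 - P) = 107 - P)
S = 1/193 ≈ 0.0051813
h(d) = -14*d² + 28*d (h(d) = -14*((d² - d) + d/(-1)) = -14*((d² - d) + d*(-1)) = -14*((d² - d) - d) = -14*(d² - 2*d) = -14*d² + 28*d)
h(S) + O(-161, 0) = 14*(1/193)*(2 - 1*1/193) + (107 - 1*0) = 14*(1/193)*(2 - 1/193) + (107 + 0) = 14*(1/193)*(385/193) + 107 = 5390/37249 + 107 = 3991033/37249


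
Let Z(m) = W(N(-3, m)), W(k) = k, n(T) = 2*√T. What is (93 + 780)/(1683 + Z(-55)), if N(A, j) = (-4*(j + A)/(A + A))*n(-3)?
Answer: 4407777/8551291 + 202536*I*√3/8551291 ≈ 0.51545 + 0.041023*I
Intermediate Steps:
N(A, j) = -4*I*√3*(A + j)/A (N(A, j) = (-4*(j + A)/(A + A))*(2*√(-3)) = (-4*(A + j)/(2*A))*(2*(I*√3)) = (-4*(A + j)*1/(2*A))*(2*I*√3) = (-2*(A + j)/A)*(2*I*√3) = -4*I*√3*(A + j)/A)
Z(m) = -4*I*√3*(3 - m)/3 (Z(m) = 4*I*√3*(-1*(-3) - m)/(-3) = 4*I*√3*(-⅓)*(3 - m) = -4*I*√3*(3 - m)/3)
(93 + 780)/(1683 + Z(-55)) = (93 + 780)/(1683 + 4*I*√3*(-3 - 55)/3) = 873/(1683 + (4/3)*I*√3*(-58)) = 873/(1683 - 232*I*√3/3)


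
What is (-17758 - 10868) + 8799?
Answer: -19827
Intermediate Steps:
(-17758 - 10868) + 8799 = -28626 + 8799 = -19827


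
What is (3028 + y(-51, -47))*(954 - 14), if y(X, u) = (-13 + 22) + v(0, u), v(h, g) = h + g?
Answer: 2810600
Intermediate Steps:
v(h, g) = g + h
y(X, u) = 9 + u (y(X, u) = (-13 + 22) + (u + 0) = 9 + u)
(3028 + y(-51, -47))*(954 - 14) = (3028 + (9 - 47))*(954 - 14) = (3028 - 38)*940 = 2990*940 = 2810600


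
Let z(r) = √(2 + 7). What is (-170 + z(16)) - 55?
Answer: -222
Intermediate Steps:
z(r) = 3 (z(r) = √9 = 3)
(-170 + z(16)) - 55 = (-170 + 3) - 55 = -167 - 55 = -222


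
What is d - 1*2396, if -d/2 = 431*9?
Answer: -10154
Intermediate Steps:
d = -7758 (d = -862*9 = -2*3879 = -7758)
d - 1*2396 = -7758 - 1*2396 = -7758 - 2396 = -10154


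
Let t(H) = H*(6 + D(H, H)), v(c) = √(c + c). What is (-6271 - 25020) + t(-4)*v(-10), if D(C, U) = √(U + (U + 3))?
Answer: -31251 - 48*I*√5 ≈ -31251.0 - 107.33*I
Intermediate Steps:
D(C, U) = √(3 + 2*U) (D(C, U) = √(U + (3 + U)) = √(3 + 2*U))
v(c) = √2*√c (v(c) = √(2*c) = √2*√c)
t(H) = H*(6 + √(3 + 2*H))
(-6271 - 25020) + t(-4)*v(-10) = (-6271 - 25020) + (-4*(6 + √(3 + 2*(-4))))*(√2*√(-10)) = -31291 + (-4*(6 + √(3 - 8)))*(√2*(I*√10)) = -31291 + (-4*(6 + √(-5)))*(2*I*√5) = -31291 + (-4*(6 + I*√5))*(2*I*√5) = -31291 + (-24 - 4*I*√5)*(2*I*√5) = -31291 + 2*I*√5*(-24 - 4*I*√5)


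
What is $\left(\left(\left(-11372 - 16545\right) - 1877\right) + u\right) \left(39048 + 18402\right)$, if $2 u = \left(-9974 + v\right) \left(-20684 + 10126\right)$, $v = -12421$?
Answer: $6790211461950$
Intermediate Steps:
$u = 118223205$ ($u = \frac{\left(-9974 - 12421\right) \left(-20684 + 10126\right)}{2} = \frac{\left(-22395\right) \left(-10558\right)}{2} = \frac{1}{2} \cdot 236446410 = 118223205$)
$\left(\left(\left(-11372 - 16545\right) - 1877\right) + u\right) \left(39048 + 18402\right) = \left(\left(\left(-11372 - 16545\right) - 1877\right) + 118223205\right) \left(39048 + 18402\right) = \left(\left(-27917 - 1877\right) + 118223205\right) 57450 = \left(-29794 + 118223205\right) 57450 = 118193411 \cdot 57450 = 6790211461950$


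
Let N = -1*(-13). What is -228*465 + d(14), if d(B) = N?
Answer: -106007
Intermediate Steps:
N = 13
d(B) = 13
-228*465 + d(14) = -228*465 + 13 = -106020 + 13 = -106007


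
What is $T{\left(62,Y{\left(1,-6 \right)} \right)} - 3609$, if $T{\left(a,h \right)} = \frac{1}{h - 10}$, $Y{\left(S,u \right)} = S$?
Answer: $- \frac{32482}{9} \approx -3609.1$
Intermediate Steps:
$T{\left(a,h \right)} = \frac{1}{-10 + h}$
$T{\left(62,Y{\left(1,-6 \right)} \right)} - 3609 = \frac{1}{-10 + 1} - 3609 = \frac{1}{-9} - 3609 = - \frac{1}{9} - 3609 = - \frac{32482}{9}$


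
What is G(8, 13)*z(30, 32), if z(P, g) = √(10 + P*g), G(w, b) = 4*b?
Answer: 52*√970 ≈ 1619.5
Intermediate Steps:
G(8, 13)*z(30, 32) = (4*13)*√(10 + 30*32) = 52*√(10 + 960) = 52*√970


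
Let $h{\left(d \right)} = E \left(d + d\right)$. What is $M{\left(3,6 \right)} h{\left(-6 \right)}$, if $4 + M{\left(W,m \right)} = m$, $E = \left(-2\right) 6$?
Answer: $288$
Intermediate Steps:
$E = -12$
$M{\left(W,m \right)} = -4 + m$
$h{\left(d \right)} = - 24 d$ ($h{\left(d \right)} = - 12 \left(d + d\right) = - 12 \cdot 2 d = - 24 d$)
$M{\left(3,6 \right)} h{\left(-6 \right)} = \left(-4 + 6\right) \left(\left(-24\right) \left(-6\right)\right) = 2 \cdot 144 = 288$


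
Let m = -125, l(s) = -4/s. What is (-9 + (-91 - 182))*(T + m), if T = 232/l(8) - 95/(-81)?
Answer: 4475716/27 ≈ 1.6577e+5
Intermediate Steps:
T = -37489/81 (T = 232/((-4/8)) - 95/(-81) = 232/((-4*⅛)) - 95*(-1/81) = 232/(-½) + 95/81 = 232*(-2) + 95/81 = -464 + 95/81 = -37489/81 ≈ -462.83)
(-9 + (-91 - 182))*(T + m) = (-9 + (-91 - 182))*(-37489/81 - 125) = (-9 - 273)*(-47614/81) = -282*(-47614/81) = 4475716/27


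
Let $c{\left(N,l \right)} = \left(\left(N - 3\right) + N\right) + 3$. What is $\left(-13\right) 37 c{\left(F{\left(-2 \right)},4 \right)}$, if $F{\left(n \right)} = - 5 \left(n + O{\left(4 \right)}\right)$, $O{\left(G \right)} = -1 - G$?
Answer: $-33670$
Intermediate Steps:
$F{\left(n \right)} = 25 - 5 n$ ($F{\left(n \right)} = - 5 \left(n - 5\right) = - 5 \left(-5 + n\right) = 25 - 5 n$)
$c{\left(N,l \right)} = 2 N$ ($c{\left(N,l \right)} = \left(\left(N - 3\right) + N\right) + 3 = \left(\left(-3 + N\right) + N\right) + 3 = \left(-3 + 2 N\right) + 3 = 2 N$)
$\left(-13\right) 37 c{\left(F{\left(-2 \right)},4 \right)} = \left(-13\right) 37 \cdot 2 \left(25 - -10\right) = - 481 \cdot 2 \left(25 + 10\right) = - 481 \cdot 2 \cdot 35 = \left(-481\right) 70 = -33670$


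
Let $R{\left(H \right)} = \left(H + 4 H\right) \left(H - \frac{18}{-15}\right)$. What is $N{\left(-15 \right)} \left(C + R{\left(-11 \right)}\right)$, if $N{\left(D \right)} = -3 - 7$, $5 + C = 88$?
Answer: $-6220$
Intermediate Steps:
$C = 83$ ($C = -5 + 88 = 83$)
$N{\left(D \right)} = -10$ ($N{\left(D \right)} = -3 - 7 = -10$)
$R{\left(H \right)} = 5 H \left(\frac{6}{5} + H\right)$ ($R{\left(H \right)} = 5 H \left(H - - \frac{6}{5}\right) = 5 H \left(H + \frac{6}{5}\right) = 5 H \left(\frac{6}{5} + H\right)$)
$N{\left(-15 \right)} \left(C + R{\left(-11 \right)}\right) = - 10 \left(83 - 11 \left(6 + 5 \left(-11\right)\right)\right) = - 10 \left(83 - 11 \left(6 - 55\right)\right) = - 10 \left(83 - -539\right) = - 10 \left(83 + 539\right) = \left(-10\right) 622 = -6220$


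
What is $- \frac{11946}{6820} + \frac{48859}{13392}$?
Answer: $\frac{4097}{2160} \approx 1.8968$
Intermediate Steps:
$- \frac{11946}{6820} + \frac{48859}{13392} = \left(-11946\right) \frac{1}{6820} + 48859 \cdot \frac{1}{13392} = - \frac{543}{310} + \frac{48859}{13392} = \frac{4097}{2160}$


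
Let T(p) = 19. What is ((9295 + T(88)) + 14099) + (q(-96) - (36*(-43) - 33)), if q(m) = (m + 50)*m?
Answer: 29410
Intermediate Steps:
q(m) = m*(50 + m) (q(m) = (50 + m)*m = m*(50 + m))
((9295 + T(88)) + 14099) + (q(-96) - (36*(-43) - 33)) = ((9295 + 19) + 14099) + (-96*(50 - 96) - (36*(-43) - 33)) = (9314 + 14099) + (-96*(-46) - (-1548 - 33)) = 23413 + (4416 - 1*(-1581)) = 23413 + (4416 + 1581) = 23413 + 5997 = 29410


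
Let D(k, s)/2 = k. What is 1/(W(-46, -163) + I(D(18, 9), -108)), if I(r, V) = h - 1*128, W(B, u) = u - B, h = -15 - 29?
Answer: -1/289 ≈ -0.0034602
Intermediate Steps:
h = -44
D(k, s) = 2*k
I(r, V) = -172 (I(r, V) = -44 - 1*128 = -44 - 128 = -172)
1/(W(-46, -163) + I(D(18, 9), -108)) = 1/((-163 - 1*(-46)) - 172) = 1/((-163 + 46) - 172) = 1/(-117 - 172) = 1/(-289) = -1/289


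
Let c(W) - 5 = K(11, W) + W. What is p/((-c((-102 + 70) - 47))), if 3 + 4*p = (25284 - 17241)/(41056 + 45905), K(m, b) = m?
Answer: -430/37269 ≈ -0.011538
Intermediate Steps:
c(W) = 16 + W (c(W) = 5 + (11 + W) = 16 + W)
p = -3010/4141 (p = -¾ + ((25284 - 17241)/(41056 + 45905))/4 = -¾ + (8043/86961)/4 = -¾ + (8043*(1/86961))/4 = -¾ + (¼)*(383/4141) = -¾ + 383/16564 = -3010/4141 ≈ -0.72688)
p/((-c((-102 + 70) - 47))) = -3010*(-1/(16 + ((-102 + 70) - 47)))/4141 = -3010*(-1/(16 + (-32 - 47)))/4141 = -3010*(-1/(16 - 79))/4141 = -3010/(4141*((-1*(-63)))) = -3010/4141/63 = -3010/4141*1/63 = -430/37269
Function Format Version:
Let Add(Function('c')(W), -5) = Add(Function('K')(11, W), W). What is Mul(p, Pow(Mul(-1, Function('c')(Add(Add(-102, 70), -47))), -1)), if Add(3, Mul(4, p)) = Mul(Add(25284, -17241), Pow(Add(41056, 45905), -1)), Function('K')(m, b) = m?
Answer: Rational(-430, 37269) ≈ -0.011538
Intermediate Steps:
Function('c')(W) = Add(16, W) (Function('c')(W) = Add(5, Add(11, W)) = Add(16, W))
p = Rational(-3010, 4141) (p = Add(Rational(-3, 4), Mul(Rational(1, 4), Mul(Add(25284, -17241), Pow(Add(41056, 45905), -1)))) = Add(Rational(-3, 4), Mul(Rational(1, 4), Mul(8043, Pow(86961, -1)))) = Add(Rational(-3, 4), Mul(Rational(1, 4), Mul(8043, Rational(1, 86961)))) = Add(Rational(-3, 4), Mul(Rational(1, 4), Rational(383, 4141))) = Add(Rational(-3, 4), Rational(383, 16564)) = Rational(-3010, 4141) ≈ -0.72688)
Mul(p, Pow(Mul(-1, Function('c')(Add(Add(-102, 70), -47))), -1)) = Mul(Rational(-3010, 4141), Pow(Mul(-1, Add(16, Add(Add(-102, 70), -47))), -1)) = Mul(Rational(-3010, 4141), Pow(Mul(-1, Add(16, Add(-32, -47))), -1)) = Mul(Rational(-3010, 4141), Pow(Mul(-1, Add(16, -79)), -1)) = Mul(Rational(-3010, 4141), Pow(Mul(-1, -63), -1)) = Mul(Rational(-3010, 4141), Pow(63, -1)) = Mul(Rational(-3010, 4141), Rational(1, 63)) = Rational(-430, 37269)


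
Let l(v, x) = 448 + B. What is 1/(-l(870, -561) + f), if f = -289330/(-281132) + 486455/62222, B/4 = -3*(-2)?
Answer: -2186574413/1012718028146 ≈ -0.0021591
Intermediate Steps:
B = 24 (B = 4*(-3*(-2)) = 4*6 = 24)
f = 19345094790/2186574413 (f = -289330*(-1/281132) + 486455*(1/62222) = 144665/140566 + 486455/62222 = 19345094790/2186574413 ≈ 8.8472)
l(v, x) = 472 (l(v, x) = 448 + 24 = 472)
1/(-l(870, -561) + f) = 1/(-1*472 + 19345094790/2186574413) = 1/(-472 + 19345094790/2186574413) = 1/(-1012718028146/2186574413) = -2186574413/1012718028146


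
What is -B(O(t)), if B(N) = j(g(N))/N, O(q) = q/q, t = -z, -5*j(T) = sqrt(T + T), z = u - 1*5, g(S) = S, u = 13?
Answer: sqrt(2)/5 ≈ 0.28284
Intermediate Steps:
z = 8 (z = 13 - 1*5 = 13 - 5 = 8)
j(T) = -sqrt(2)*sqrt(T)/5 (j(T) = -sqrt(T + T)/5 = -sqrt(2)*sqrt(T)/5)
t = -8 (t = -1*8 = -8)
O(q) = 1
B(N) = -sqrt(2)/(5*sqrt(N)) (B(N) = (-sqrt(2)*sqrt(N)/5)/N = -sqrt(2)/(5*sqrt(N)))
-B(O(t)) = -(-1)*sqrt(2)/(5*sqrt(1)) = -(-1)*sqrt(2)/5 = sqrt(2)/5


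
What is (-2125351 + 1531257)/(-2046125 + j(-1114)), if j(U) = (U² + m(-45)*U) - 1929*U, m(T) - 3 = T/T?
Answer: -594094/1339321 ≈ -0.44358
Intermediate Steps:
m(T) = 4 (m(T) = 3 + T/T = 3 + 1 = 4)
j(U) = U² - 1925*U (j(U) = (U² + 4*U) - 1929*U = U² - 1925*U)
(-2125351 + 1531257)/(-2046125 + j(-1114)) = (-2125351 + 1531257)/(-2046125 - 1114*(-1925 - 1114)) = -594094/(-2046125 - 1114*(-3039)) = -594094/(-2046125 + 3385446) = -594094/1339321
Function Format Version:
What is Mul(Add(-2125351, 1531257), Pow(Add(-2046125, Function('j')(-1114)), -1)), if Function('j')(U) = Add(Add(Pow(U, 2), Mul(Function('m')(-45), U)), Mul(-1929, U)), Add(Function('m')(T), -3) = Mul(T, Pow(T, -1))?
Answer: Rational(-594094, 1339321) ≈ -0.44358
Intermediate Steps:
Function('m')(T) = 4 (Function('m')(T) = Add(3, Mul(T, Pow(T, -1))) = Add(3, 1) = 4)
Function('j')(U) = Add(Pow(U, 2), Mul(-1925, U)) (Function('j')(U) = Add(Add(Pow(U, 2), Mul(4, U)), Mul(-1929, U)) = Add(Pow(U, 2), Mul(-1925, U)))
Mul(Add(-2125351, 1531257), Pow(Add(-2046125, Function('j')(-1114)), -1)) = Mul(Add(-2125351, 1531257), Pow(Add(-2046125, Mul(-1114, Add(-1925, -1114))), -1)) = Mul(-594094, Pow(Add(-2046125, Mul(-1114, -3039)), -1)) = Mul(-594094, Pow(Add(-2046125, 3385446), -1)) = Mul(-594094, Pow(1339321, -1)) = Mul(-594094, Rational(1, 1339321)) = Rational(-594094, 1339321)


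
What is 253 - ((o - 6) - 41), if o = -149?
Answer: 449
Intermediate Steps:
253 - ((o - 6) - 41) = 253 - ((-149 - 6) - 41) = 253 - (-155 - 41) = 253 - 1*(-196) = 253 + 196 = 449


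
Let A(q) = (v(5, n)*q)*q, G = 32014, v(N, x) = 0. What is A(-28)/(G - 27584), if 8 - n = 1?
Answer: 0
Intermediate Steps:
n = 7 (n = 8 - 1*1 = 8 - 1 = 7)
A(q) = 0 (A(q) = (0*q)*q = 0*q = 0)
A(-28)/(G - 27584) = 0/(32014 - 27584) = 0/4430 = 0*(1/4430) = 0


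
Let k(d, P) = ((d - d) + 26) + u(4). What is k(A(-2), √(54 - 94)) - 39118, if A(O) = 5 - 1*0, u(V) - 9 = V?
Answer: -39079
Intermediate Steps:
u(V) = 9 + V
A(O) = 5 (A(O) = 5 + 0 = 5)
k(d, P) = 39 (k(d, P) = ((d - d) + 26) + (9 + 4) = (0 + 26) + 13 = 26 + 13 = 39)
k(A(-2), √(54 - 94)) - 39118 = 39 - 39118 = -39079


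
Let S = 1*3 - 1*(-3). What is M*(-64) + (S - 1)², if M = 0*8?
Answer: 25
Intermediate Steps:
S = 6 (S = 3 + 3 = 6)
M = 0
M*(-64) + (S - 1)² = 0*(-64) + (6 - 1)² = 0 + 5² = 0 + 25 = 25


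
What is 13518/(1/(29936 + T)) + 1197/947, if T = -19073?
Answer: 139063195395/947 ≈ 1.4685e+8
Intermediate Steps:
13518/(1/(29936 + T)) + 1197/947 = 13518/(1/(29936 - 19073)) + 1197/947 = 13518/(1/10863) + 1197*(1/947) = 13518/(1/10863) + 1197/947 = 13518*10863 + 1197/947 = 146846034 + 1197/947 = 139063195395/947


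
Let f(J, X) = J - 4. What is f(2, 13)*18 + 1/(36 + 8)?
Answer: -1583/44 ≈ -35.977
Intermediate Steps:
f(J, X) = -4 + J
f(2, 13)*18 + 1/(36 + 8) = (-4 + 2)*18 + 1/(36 + 8) = -2*18 + 1/44 = -36 + 1/44 = -1583/44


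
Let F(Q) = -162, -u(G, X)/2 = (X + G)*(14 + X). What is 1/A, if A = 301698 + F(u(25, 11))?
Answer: 1/301536 ≈ 3.3164e-6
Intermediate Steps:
u(G, X) = -2*(14 + X)*(G + X) (u(G, X) = -2*(X + G)*(14 + X) = -2*(G + X)*(14 + X) = -2*(14 + X)*(G + X))
A = 301536 (A = 301698 - 162 = 301536)
1/A = 1/301536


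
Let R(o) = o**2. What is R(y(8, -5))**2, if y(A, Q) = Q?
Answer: 625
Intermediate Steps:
R(y(8, -5))**2 = ((-5)**2)**2 = 25**2 = 625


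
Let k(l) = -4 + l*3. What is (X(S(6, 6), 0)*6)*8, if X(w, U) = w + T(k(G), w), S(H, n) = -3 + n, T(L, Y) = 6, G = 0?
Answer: 432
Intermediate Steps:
k(l) = -4 + 3*l
X(w, U) = 6 + w (X(w, U) = w + 6 = 6 + w)
(X(S(6, 6), 0)*6)*8 = ((6 + (-3 + 6))*6)*8 = ((6 + 3)*6)*8 = (9*6)*8 = 54*8 = 432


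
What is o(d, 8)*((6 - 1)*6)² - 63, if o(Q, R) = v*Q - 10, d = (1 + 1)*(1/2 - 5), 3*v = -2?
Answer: -3663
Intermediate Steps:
v = -⅔ (v = (⅓)*(-2) = -⅔ ≈ -0.66667)
d = -9 (d = 2*(½ - 5) = 2*(-9/2) = -9)
o(Q, R) = -10 - 2*Q/3 (o(Q, R) = -2*Q/3 - 10 = -10 - 2*Q/3)
o(d, 8)*((6 - 1)*6)² - 63 = (-10 - ⅔*(-9))*((6 - 1)*6)² - 63 = (-10 + 6)*(5*6)² - 63 = -4*30² - 63 = -4*900 - 63 = -3600 - 63 = -3663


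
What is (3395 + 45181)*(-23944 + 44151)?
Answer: 981575232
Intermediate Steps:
(3395 + 45181)*(-23944 + 44151) = 48576*20207 = 981575232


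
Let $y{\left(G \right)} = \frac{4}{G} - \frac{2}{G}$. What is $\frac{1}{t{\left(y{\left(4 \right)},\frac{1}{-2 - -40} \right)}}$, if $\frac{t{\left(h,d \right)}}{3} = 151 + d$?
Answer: $\frac{38}{17217} \approx 0.0022071$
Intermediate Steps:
$y{\left(G \right)} = \frac{2}{G}$
$t{\left(h,d \right)} = 453 + 3 d$ ($t{\left(h,d \right)} = 3 \left(151 + d\right) = 453 + 3 d$)
$\frac{1}{t{\left(y{\left(4 \right)},\frac{1}{-2 - -40} \right)}} = \frac{1}{453 + \frac{3}{-2 - -40}} = \frac{1}{453 + \frac{3}{-2 + 40}} = \frac{1}{453 + \frac{3}{38}} = \frac{1}{\frac{17217}{38}} = \frac{38}{17217}$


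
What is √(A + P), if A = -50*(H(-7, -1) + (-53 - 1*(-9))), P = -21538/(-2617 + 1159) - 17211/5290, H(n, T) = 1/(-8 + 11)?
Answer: √84642496910/6210 ≈ 46.849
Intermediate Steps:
H(n, T) = ⅓ (H(n, T) = 1/3 = ⅓)
P = 44421191/3856410 (P = -21538/(-1458) - 17211*1/5290 = -21538*(-1/1458) - 17211/5290 = 10769/729 - 17211/5290 = 44421191/3856410 ≈ 11.519)
A = 6550/3 (A = -50*(⅓ + (-53 - 1*(-9))) = -50*(⅓ + (-53 + 9)) = -50*(⅓ - 44) = -50*(-131/3) = 6550/3 ≈ 2183.3)
√(A + P) = √(6550/3 + 44421191/3856410) = √(8464249691/3856410) = √84642496910/6210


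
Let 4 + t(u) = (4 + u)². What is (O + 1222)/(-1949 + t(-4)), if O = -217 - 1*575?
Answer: -430/1953 ≈ -0.22017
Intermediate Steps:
O = -792 (O = -217 - 575 = -792)
t(u) = -4 + (4 + u)²
(O + 1222)/(-1949 + t(-4)) = (-792 + 1222)/(-1949 + (-4 + (4 - 4)²)) = 430/(-1949 + (-4 + 0²)) = 430/(-1949 + (-4 + 0)) = 430/(-1949 - 4) = 430/(-1953) = 430*(-1/1953) = -430/1953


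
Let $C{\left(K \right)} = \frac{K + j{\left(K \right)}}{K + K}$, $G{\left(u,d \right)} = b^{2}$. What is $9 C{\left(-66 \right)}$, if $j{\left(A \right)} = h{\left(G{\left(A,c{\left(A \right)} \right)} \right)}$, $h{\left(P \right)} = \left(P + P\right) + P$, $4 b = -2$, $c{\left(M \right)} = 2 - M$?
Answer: $\frac{783}{176} \approx 4.4489$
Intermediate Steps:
$b = - \frac{1}{2}$ ($b = \frac{1}{4} \left(-2\right) = - \frac{1}{2} \approx -0.5$)
$G{\left(u,d \right)} = \frac{1}{4}$ ($G{\left(u,d \right)} = \left(- \frac{1}{2}\right)^{2} = \frac{1}{4}$)
$h{\left(P \right)} = 3 P$ ($h{\left(P \right)} = 2 P + P = 3 P$)
$j{\left(A \right)} = \frac{3}{4}$ ($j{\left(A \right)} = 3 \cdot \frac{1}{4} = \frac{3}{4}$)
$C{\left(K \right)} = \frac{\frac{3}{4} + K}{2 K}$ ($C{\left(K \right)} = \frac{K + \frac{3}{4}}{K + K} = \frac{\frac{3}{4} + K}{2 K}$)
$9 C{\left(-66 \right)} = 9 \frac{3 + 4 \left(-66\right)}{8 \left(-66\right)} = 9 \cdot \frac{1}{8} \left(- \frac{1}{66}\right) \left(3 - 264\right) = 9 \cdot \frac{1}{8} \left(- \frac{1}{66}\right) \left(-261\right) = 9 \cdot \frac{87}{176} = \frac{783}{176}$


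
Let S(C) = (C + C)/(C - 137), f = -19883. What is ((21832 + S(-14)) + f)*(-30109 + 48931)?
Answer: 5539822794/151 ≈ 3.6688e+7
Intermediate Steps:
S(C) = 2*C/(-137 + C) (S(C) = (2*C)/(-137 + C) = 2*C/(-137 + C))
((21832 + S(-14)) + f)*(-30109 + 48931) = ((21832 + 2*(-14)/(-137 - 14)) - 19883)*(-30109 + 48931) = ((21832 + 2*(-14)/(-151)) - 19883)*18822 = ((21832 + 2*(-14)*(-1/151)) - 19883)*18822 = ((21832 + 28/151) - 19883)*18822 = (3296660/151 - 19883)*18822 = (294327/151)*18822 = 5539822794/151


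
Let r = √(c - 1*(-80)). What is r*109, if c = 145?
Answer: 1635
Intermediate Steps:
r = 15 (r = √(145 - 1*(-80)) = √(145 + 80) = √225 = 15)
r*109 = 15*109 = 1635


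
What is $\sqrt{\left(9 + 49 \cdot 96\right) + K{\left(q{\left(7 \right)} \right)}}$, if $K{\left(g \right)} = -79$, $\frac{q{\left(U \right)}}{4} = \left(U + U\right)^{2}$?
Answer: $\sqrt{4634} \approx 68.073$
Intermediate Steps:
$q{\left(U \right)} = 16 U^{2}$ ($q{\left(U \right)} = 4 \left(U + U\right)^{2} = 4 \left(2 U\right)^{2} = 4 \cdot 4 U^{2} = 16 U^{2}$)
$\sqrt{\left(9 + 49 \cdot 96\right) + K{\left(q{\left(7 \right)} \right)}} = \sqrt{\left(9 + 49 \cdot 96\right) - 79} = \sqrt{\left(9 + 4704\right) - 79} = \sqrt{4713 - 79} = \sqrt{4634}$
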